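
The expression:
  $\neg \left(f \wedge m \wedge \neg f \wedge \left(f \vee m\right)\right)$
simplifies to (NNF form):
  $\text{True}$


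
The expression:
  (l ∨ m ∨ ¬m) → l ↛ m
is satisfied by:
  {l: True, m: False}


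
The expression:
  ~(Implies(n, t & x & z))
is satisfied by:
  {n: True, t: False, z: False, x: False}
  {x: True, n: True, t: False, z: False}
  {z: True, n: True, t: False, x: False}
  {x: True, z: True, n: True, t: False}
  {t: True, n: True, x: False, z: False}
  {x: True, t: True, n: True, z: False}
  {z: True, t: True, n: True, x: False}


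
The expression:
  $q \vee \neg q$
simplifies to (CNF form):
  $\text{True}$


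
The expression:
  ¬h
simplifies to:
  ¬h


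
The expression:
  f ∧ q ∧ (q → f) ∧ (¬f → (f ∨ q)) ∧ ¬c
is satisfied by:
  {f: True, q: True, c: False}


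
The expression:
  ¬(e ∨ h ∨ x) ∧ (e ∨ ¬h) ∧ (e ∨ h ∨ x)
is never true.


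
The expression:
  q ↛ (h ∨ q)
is never true.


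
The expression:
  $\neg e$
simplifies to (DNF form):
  $\neg e$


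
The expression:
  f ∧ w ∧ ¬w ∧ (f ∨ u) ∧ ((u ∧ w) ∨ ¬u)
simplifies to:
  False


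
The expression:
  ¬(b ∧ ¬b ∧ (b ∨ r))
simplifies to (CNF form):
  True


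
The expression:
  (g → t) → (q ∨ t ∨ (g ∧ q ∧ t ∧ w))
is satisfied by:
  {t: True, q: True, g: True}
  {t: True, q: True, g: False}
  {t: True, g: True, q: False}
  {t: True, g: False, q: False}
  {q: True, g: True, t: False}
  {q: True, g: False, t: False}
  {g: True, q: False, t: False}


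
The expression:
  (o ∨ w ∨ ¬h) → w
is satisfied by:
  {w: True, h: True, o: False}
  {w: True, o: False, h: False}
  {w: True, h: True, o: True}
  {w: True, o: True, h: False}
  {h: True, o: False, w: False}


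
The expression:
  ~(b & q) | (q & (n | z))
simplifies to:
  n | z | ~b | ~q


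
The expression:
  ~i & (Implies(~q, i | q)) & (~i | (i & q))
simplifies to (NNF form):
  q & ~i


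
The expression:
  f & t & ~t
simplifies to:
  False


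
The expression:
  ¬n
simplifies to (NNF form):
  ¬n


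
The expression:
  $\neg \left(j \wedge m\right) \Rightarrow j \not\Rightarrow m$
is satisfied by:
  {j: True}


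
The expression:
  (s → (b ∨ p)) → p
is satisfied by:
  {p: True, s: True, b: False}
  {p: True, s: False, b: False}
  {b: True, p: True, s: True}
  {b: True, p: True, s: False}
  {s: True, b: False, p: False}


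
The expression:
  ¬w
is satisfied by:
  {w: False}


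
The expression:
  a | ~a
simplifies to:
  True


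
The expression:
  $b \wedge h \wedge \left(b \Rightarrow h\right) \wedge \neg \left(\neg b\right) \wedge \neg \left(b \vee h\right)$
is never true.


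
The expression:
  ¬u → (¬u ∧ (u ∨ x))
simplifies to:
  u ∨ x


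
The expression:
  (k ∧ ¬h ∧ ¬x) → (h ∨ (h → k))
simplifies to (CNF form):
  True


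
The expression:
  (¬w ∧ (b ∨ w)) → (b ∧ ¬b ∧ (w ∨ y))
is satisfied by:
  {w: True, b: False}
  {b: False, w: False}
  {b: True, w: True}


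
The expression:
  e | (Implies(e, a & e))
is always true.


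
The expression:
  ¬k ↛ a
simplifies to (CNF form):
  a ∨ ¬k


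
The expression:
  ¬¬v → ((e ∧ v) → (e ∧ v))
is always true.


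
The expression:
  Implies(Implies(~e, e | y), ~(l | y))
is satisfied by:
  {y: False, l: False, e: False}
  {e: True, y: False, l: False}
  {l: True, y: False, e: False}


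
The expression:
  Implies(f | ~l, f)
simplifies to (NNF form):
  f | l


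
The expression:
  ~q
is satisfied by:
  {q: False}


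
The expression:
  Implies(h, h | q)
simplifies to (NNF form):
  True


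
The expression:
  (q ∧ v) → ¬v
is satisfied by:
  {v: False, q: False}
  {q: True, v: False}
  {v: True, q: False}


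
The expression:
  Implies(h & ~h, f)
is always true.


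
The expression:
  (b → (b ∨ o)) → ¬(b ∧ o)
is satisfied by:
  {o: False, b: False}
  {b: True, o: False}
  {o: True, b: False}


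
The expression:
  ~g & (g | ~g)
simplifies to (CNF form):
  ~g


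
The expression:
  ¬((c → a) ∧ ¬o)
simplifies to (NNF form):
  o ∨ (c ∧ ¬a)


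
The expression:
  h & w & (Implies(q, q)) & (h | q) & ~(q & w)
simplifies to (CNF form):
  h & w & ~q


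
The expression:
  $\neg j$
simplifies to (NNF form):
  $\neg j$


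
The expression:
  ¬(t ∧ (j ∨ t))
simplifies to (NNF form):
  ¬t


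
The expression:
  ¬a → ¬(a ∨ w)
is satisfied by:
  {a: True, w: False}
  {w: False, a: False}
  {w: True, a: True}


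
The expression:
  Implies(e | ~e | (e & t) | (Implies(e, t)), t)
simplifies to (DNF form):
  t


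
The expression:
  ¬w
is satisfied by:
  {w: False}


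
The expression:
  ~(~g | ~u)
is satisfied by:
  {u: True, g: True}


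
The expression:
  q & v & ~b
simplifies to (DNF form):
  q & v & ~b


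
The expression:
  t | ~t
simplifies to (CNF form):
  True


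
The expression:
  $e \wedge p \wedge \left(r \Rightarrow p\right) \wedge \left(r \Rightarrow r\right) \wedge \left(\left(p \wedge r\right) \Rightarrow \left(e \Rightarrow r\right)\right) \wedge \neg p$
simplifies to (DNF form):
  $\text{False}$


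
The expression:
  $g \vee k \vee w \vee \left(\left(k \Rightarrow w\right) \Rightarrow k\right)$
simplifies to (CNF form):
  $g \vee k \vee w$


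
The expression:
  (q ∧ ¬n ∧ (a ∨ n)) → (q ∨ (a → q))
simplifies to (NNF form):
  True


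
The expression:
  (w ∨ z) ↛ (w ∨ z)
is never true.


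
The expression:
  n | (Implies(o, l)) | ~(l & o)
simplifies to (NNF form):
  True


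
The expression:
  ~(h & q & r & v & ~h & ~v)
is always true.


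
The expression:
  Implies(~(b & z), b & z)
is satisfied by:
  {z: True, b: True}


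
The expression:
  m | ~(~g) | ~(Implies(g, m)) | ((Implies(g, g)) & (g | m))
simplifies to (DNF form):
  g | m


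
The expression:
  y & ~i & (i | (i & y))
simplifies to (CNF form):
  False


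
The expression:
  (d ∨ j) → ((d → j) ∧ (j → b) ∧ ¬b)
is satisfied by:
  {d: False, j: False}


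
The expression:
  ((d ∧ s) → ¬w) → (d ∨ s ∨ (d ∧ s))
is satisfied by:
  {d: True, s: True}
  {d: True, s: False}
  {s: True, d: False}


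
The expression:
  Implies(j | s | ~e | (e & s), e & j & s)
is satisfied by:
  {e: True, s: False, j: False}
  {j: True, s: True, e: True}


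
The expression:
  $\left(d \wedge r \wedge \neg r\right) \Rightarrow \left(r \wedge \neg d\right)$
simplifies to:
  $\text{True}$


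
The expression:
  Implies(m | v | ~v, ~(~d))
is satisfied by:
  {d: True}


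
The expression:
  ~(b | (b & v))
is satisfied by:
  {b: False}


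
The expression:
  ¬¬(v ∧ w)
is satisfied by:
  {w: True, v: True}


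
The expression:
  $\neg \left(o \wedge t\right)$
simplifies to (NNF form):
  $\neg o \vee \neg t$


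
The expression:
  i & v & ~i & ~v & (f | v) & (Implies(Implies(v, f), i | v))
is never true.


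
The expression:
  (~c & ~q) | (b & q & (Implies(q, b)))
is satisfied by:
  {b: True, c: False, q: False}
  {c: False, q: False, b: False}
  {q: True, b: True, c: False}
  {q: True, c: True, b: True}


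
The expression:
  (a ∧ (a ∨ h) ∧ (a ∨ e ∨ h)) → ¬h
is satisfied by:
  {h: False, a: False}
  {a: True, h: False}
  {h: True, a: False}


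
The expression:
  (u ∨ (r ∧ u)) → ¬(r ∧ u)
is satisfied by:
  {u: False, r: False}
  {r: True, u: False}
  {u: True, r: False}


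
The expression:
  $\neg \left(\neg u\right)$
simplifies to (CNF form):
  $u$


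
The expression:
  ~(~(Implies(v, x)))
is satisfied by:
  {x: True, v: False}
  {v: False, x: False}
  {v: True, x: True}


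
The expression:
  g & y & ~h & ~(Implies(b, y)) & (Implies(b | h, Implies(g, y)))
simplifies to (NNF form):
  False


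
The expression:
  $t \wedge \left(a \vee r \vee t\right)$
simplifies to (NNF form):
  $t$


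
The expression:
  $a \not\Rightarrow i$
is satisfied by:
  {a: True, i: False}


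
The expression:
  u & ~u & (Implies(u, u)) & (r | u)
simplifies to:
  False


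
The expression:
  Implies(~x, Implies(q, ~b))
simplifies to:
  x | ~b | ~q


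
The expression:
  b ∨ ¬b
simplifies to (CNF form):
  True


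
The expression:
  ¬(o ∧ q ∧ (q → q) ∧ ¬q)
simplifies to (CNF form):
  True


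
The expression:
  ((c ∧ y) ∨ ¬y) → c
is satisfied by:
  {y: True, c: True}
  {y: True, c: False}
  {c: True, y: False}


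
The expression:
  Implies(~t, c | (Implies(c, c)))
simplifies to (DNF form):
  True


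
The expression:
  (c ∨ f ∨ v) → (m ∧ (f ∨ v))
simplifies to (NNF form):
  (f ∧ m) ∨ (m ∧ v) ∨ (¬c ∧ ¬f ∧ ¬v)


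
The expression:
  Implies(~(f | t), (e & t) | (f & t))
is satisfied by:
  {t: True, f: True}
  {t: True, f: False}
  {f: True, t: False}


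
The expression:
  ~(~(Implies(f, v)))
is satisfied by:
  {v: True, f: False}
  {f: False, v: False}
  {f: True, v: True}


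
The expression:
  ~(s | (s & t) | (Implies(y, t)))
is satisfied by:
  {y: True, t: False, s: False}


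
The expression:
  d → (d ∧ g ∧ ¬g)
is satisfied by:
  {d: False}


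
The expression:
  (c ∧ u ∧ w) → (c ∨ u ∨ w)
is always true.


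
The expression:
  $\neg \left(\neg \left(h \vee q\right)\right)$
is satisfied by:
  {q: True, h: True}
  {q: True, h: False}
  {h: True, q: False}


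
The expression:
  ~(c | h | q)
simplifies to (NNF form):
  ~c & ~h & ~q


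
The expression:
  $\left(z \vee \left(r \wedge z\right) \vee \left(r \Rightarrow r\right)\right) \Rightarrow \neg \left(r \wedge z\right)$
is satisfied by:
  {z: False, r: False}
  {r: True, z: False}
  {z: True, r: False}


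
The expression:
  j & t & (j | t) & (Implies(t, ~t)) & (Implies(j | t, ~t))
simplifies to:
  False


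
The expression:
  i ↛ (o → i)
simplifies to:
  False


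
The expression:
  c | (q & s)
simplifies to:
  c | (q & s)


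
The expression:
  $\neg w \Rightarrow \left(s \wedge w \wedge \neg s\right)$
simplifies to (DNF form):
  $w$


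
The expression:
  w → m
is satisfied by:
  {m: True, w: False}
  {w: False, m: False}
  {w: True, m: True}


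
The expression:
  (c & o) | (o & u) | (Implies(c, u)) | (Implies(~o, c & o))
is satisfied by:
  {o: True, u: True, c: False}
  {o: True, c: False, u: False}
  {u: True, c: False, o: False}
  {u: False, c: False, o: False}
  {o: True, u: True, c: True}
  {o: True, c: True, u: False}
  {u: True, c: True, o: False}


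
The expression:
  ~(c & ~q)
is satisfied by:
  {q: True, c: False}
  {c: False, q: False}
  {c: True, q: True}


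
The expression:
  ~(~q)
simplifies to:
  q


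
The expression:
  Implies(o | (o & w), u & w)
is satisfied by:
  {u: True, w: True, o: False}
  {u: True, w: False, o: False}
  {w: True, u: False, o: False}
  {u: False, w: False, o: False}
  {u: True, o: True, w: True}


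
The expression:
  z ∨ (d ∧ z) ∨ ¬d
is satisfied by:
  {z: True, d: False}
  {d: False, z: False}
  {d: True, z: True}


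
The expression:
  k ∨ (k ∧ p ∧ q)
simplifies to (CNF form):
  k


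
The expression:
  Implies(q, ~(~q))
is always true.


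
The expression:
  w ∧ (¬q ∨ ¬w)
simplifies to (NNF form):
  w ∧ ¬q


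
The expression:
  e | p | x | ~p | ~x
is always true.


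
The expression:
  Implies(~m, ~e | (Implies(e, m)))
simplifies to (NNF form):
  m | ~e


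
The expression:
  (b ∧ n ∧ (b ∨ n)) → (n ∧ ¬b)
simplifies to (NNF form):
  ¬b ∨ ¬n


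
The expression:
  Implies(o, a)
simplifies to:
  a | ~o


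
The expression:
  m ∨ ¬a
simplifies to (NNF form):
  m ∨ ¬a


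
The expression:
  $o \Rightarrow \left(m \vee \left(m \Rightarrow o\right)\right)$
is always true.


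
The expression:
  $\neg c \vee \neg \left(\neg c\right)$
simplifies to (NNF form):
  $\text{True}$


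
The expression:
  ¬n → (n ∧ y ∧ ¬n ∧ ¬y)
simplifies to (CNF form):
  n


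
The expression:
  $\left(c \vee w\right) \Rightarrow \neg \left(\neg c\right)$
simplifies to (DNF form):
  $c \vee \neg w$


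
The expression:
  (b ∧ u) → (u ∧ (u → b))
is always true.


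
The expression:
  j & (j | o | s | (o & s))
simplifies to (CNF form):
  j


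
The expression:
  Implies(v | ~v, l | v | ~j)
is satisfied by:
  {v: True, l: True, j: False}
  {v: True, l: False, j: False}
  {l: True, v: False, j: False}
  {v: False, l: False, j: False}
  {v: True, j: True, l: True}
  {v: True, j: True, l: False}
  {j: True, l: True, v: False}


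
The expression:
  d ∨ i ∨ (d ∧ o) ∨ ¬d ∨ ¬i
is always true.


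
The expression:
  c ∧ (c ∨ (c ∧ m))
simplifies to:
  c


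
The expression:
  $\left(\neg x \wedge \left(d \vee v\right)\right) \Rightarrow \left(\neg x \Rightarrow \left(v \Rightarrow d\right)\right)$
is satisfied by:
  {x: True, d: True, v: False}
  {x: True, v: False, d: False}
  {d: True, v: False, x: False}
  {d: False, v: False, x: False}
  {x: True, d: True, v: True}
  {x: True, v: True, d: False}
  {d: True, v: True, x: False}


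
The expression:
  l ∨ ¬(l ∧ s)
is always true.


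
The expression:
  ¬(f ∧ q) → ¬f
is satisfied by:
  {q: True, f: False}
  {f: False, q: False}
  {f: True, q: True}


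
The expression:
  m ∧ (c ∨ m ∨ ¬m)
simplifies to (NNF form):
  m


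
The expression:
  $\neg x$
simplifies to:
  $\neg x$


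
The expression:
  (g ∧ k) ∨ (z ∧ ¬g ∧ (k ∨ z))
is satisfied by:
  {z: True, k: True, g: False}
  {z: True, k: False, g: False}
  {g: True, z: True, k: True}
  {g: True, k: True, z: False}


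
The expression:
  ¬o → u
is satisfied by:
  {o: True, u: True}
  {o: True, u: False}
  {u: True, o: False}


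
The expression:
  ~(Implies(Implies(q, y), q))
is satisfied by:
  {q: False}


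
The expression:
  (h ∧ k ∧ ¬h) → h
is always true.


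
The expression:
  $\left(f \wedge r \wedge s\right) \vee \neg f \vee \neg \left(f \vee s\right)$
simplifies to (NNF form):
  $\left(r \wedge s\right) \vee \neg f$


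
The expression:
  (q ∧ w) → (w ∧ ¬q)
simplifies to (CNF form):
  ¬q ∨ ¬w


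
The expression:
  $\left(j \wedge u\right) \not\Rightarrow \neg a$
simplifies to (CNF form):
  $a \wedge j \wedge u$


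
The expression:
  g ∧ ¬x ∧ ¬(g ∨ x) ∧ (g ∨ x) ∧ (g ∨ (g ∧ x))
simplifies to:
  False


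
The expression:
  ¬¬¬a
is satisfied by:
  {a: False}


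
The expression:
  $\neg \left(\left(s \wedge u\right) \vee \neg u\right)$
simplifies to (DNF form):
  $u \wedge \neg s$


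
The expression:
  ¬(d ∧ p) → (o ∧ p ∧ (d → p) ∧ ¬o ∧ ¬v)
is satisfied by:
  {p: True, d: True}


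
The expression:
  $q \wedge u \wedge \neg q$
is never true.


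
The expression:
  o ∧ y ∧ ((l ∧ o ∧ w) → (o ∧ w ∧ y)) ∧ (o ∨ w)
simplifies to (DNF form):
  o ∧ y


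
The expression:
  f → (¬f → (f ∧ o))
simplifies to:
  True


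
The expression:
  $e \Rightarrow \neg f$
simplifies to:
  $\neg e \vee \neg f$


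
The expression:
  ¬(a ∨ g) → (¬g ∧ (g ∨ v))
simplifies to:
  a ∨ g ∨ v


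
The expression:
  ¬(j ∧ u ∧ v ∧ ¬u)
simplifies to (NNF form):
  True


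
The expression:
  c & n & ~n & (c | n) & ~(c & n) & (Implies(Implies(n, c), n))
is never true.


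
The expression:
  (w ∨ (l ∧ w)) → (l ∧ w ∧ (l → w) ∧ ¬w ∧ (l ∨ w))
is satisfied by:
  {w: False}


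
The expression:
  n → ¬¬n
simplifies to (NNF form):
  True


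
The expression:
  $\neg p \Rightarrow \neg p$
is always true.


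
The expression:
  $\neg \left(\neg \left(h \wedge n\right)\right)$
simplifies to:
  $h \wedge n$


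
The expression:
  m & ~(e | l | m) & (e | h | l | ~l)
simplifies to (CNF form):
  False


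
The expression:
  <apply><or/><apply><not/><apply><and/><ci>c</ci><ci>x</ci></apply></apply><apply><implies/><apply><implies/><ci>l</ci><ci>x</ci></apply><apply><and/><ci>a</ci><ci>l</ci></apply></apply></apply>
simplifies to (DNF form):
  <apply><or/><apply><not/><ci>c</ci></apply><apply><not/><ci>x</ci></apply><apply><and/><ci>a</ci><ci>l</ci></apply></apply>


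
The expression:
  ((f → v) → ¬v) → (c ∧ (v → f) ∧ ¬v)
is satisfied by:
  {c: True, v: True}
  {c: True, v: False}
  {v: True, c: False}


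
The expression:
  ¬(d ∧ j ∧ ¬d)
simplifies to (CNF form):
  True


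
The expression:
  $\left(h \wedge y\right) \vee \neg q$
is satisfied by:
  {y: True, h: True, q: False}
  {y: True, h: False, q: False}
  {h: True, y: False, q: False}
  {y: False, h: False, q: False}
  {y: True, q: True, h: True}


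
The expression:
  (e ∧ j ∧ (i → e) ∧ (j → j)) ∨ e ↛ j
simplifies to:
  e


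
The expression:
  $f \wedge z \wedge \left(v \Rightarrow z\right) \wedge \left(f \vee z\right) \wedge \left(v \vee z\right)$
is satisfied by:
  {z: True, f: True}


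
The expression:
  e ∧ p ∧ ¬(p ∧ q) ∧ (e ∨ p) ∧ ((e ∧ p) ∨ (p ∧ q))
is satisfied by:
  {p: True, e: True, q: False}


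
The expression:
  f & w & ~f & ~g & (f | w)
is never true.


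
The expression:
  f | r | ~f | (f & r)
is always true.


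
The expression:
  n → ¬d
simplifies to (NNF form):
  ¬d ∨ ¬n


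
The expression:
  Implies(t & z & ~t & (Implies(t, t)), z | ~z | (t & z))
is always true.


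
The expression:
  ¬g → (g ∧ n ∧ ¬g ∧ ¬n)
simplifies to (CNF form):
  g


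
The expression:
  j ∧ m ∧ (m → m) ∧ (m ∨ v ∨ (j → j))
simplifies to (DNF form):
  j ∧ m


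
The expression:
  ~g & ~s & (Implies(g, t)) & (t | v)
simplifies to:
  ~g & ~s & (t | v)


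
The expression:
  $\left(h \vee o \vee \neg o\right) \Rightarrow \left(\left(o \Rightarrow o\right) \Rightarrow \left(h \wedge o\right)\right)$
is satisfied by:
  {h: True, o: True}


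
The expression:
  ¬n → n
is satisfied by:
  {n: True}


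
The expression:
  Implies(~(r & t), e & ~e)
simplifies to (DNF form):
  r & t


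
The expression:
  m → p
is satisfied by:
  {p: True, m: False}
  {m: False, p: False}
  {m: True, p: True}


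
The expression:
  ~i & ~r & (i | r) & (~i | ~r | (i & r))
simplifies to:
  False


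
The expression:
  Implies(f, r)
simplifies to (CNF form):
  r | ~f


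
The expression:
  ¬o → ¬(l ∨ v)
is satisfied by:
  {o: True, v: False, l: False}
  {o: True, l: True, v: False}
  {o: True, v: True, l: False}
  {o: True, l: True, v: True}
  {l: False, v: False, o: False}


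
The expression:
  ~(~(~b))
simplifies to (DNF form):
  ~b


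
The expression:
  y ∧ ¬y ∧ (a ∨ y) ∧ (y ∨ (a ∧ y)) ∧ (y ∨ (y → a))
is never true.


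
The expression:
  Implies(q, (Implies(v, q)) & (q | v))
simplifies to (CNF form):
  True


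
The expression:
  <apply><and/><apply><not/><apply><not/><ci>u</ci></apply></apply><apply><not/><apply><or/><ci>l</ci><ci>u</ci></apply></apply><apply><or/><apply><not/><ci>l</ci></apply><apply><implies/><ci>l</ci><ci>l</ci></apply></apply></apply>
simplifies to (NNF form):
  <false/>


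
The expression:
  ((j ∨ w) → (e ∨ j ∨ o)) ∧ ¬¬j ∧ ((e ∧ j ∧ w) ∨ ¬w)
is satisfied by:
  {j: True, e: True, w: False}
  {j: True, w: False, e: False}
  {j: True, e: True, w: True}


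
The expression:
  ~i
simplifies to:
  ~i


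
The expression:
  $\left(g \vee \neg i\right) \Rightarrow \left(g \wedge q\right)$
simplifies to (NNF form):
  $\left(g \wedge q\right) \vee \left(i \wedge \neg g\right)$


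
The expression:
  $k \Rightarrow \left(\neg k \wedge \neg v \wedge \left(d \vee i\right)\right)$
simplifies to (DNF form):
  $\neg k$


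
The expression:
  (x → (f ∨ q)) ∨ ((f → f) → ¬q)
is always true.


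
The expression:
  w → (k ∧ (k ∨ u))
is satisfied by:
  {k: True, w: False}
  {w: False, k: False}
  {w: True, k: True}


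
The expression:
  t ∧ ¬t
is never true.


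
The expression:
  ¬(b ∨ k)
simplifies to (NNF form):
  ¬b ∧ ¬k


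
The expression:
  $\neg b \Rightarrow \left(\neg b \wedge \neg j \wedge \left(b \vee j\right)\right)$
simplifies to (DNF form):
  $b$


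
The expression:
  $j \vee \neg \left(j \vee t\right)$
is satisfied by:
  {j: True, t: False}
  {t: False, j: False}
  {t: True, j: True}


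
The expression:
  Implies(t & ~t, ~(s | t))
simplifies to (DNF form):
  True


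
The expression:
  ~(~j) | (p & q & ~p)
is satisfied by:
  {j: True}


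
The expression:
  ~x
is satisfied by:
  {x: False}


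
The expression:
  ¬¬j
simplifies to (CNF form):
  j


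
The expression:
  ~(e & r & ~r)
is always true.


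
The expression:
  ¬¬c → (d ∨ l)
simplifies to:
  d ∨ l ∨ ¬c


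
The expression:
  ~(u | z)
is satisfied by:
  {u: False, z: False}


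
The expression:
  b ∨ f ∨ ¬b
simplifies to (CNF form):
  True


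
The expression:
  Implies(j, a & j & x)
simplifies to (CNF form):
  (a | ~j) & (x | ~j)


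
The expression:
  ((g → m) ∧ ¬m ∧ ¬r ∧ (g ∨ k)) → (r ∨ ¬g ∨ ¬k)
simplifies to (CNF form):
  True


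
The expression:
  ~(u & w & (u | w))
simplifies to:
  ~u | ~w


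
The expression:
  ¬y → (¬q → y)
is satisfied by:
  {y: True, q: True}
  {y: True, q: False}
  {q: True, y: False}


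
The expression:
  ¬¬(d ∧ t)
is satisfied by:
  {t: True, d: True}


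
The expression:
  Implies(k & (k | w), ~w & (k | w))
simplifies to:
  ~k | ~w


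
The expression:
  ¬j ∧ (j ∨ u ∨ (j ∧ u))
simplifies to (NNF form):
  u ∧ ¬j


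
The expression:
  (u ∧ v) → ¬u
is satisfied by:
  {u: False, v: False}
  {v: True, u: False}
  {u: True, v: False}


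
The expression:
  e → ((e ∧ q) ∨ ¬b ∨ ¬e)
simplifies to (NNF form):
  q ∨ ¬b ∨ ¬e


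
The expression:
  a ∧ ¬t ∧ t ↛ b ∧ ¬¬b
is never true.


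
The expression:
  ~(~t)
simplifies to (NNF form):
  t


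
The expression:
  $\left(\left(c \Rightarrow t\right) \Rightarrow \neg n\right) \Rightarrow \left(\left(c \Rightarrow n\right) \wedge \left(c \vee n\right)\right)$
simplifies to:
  $n$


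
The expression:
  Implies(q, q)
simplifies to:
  True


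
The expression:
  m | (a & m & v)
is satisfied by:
  {m: True}


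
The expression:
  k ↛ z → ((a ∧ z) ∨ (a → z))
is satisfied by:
  {z: True, k: False, a: False}
  {k: False, a: False, z: False}
  {a: True, z: True, k: False}
  {a: True, k: False, z: False}
  {z: True, k: True, a: False}
  {k: True, z: False, a: False}
  {a: True, k: True, z: True}


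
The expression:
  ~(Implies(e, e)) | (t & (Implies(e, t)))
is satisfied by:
  {t: True}


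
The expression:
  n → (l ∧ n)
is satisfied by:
  {l: True, n: False}
  {n: False, l: False}
  {n: True, l: True}


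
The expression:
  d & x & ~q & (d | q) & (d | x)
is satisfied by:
  {d: True, x: True, q: False}


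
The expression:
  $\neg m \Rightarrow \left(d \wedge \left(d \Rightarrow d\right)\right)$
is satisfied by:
  {d: True, m: True}
  {d: True, m: False}
  {m: True, d: False}


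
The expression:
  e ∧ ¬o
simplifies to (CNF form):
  e ∧ ¬o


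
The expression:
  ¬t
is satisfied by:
  {t: False}


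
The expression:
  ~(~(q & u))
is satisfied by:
  {u: True, q: True}


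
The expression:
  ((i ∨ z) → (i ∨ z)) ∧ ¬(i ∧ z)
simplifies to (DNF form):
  ¬i ∨ ¬z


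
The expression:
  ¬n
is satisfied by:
  {n: False}


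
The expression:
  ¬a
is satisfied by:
  {a: False}


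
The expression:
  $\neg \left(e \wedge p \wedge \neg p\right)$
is always true.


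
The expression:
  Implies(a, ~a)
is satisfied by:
  {a: False}


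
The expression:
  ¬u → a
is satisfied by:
  {a: True, u: True}
  {a: True, u: False}
  {u: True, a: False}


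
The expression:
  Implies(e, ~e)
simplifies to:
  ~e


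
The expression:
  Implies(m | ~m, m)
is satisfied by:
  {m: True}


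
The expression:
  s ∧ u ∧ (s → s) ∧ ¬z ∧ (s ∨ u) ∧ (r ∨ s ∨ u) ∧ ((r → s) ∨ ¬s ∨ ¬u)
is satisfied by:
  {s: True, u: True, z: False}


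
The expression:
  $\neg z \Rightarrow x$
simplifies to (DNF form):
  $x \vee z$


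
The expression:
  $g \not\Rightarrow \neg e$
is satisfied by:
  {e: True, g: True}


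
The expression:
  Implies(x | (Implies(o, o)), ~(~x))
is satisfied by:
  {x: True}


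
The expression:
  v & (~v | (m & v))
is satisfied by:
  {m: True, v: True}


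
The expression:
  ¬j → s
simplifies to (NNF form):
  j ∨ s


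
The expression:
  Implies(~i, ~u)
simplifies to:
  i | ~u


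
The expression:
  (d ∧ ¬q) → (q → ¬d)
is always true.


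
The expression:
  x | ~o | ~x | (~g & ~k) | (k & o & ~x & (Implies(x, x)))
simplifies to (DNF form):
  True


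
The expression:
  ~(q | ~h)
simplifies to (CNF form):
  h & ~q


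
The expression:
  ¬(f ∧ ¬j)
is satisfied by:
  {j: True, f: False}
  {f: False, j: False}
  {f: True, j: True}


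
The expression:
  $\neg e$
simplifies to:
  $\neg e$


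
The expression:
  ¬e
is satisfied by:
  {e: False}


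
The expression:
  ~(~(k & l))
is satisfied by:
  {k: True, l: True}


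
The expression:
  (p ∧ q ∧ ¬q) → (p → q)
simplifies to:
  True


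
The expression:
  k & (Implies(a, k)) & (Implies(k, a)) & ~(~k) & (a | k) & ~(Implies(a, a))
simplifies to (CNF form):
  False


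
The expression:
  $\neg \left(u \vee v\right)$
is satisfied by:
  {u: False, v: False}


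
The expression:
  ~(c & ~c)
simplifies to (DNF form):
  True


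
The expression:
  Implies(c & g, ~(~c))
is always true.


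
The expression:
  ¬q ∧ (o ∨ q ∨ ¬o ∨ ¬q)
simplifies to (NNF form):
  ¬q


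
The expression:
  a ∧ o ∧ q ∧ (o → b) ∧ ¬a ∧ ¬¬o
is never true.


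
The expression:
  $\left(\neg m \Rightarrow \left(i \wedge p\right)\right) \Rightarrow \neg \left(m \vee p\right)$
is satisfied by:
  {p: False, m: False, i: False}
  {i: True, p: False, m: False}
  {p: True, i: False, m: False}


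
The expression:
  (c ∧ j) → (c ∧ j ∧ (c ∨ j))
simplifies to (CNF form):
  True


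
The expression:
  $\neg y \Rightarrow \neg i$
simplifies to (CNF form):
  $y \vee \neg i$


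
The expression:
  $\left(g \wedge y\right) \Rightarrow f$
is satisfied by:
  {f: True, y: False, g: False}
  {f: False, y: False, g: False}
  {g: True, f: True, y: False}
  {g: True, f: False, y: False}
  {y: True, f: True, g: False}
  {y: True, f: False, g: False}
  {y: True, g: True, f: True}


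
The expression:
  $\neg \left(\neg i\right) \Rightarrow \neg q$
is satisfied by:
  {q: False, i: False}
  {i: True, q: False}
  {q: True, i: False}


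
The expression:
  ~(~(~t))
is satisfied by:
  {t: False}


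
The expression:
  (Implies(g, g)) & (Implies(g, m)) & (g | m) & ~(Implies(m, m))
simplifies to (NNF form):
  False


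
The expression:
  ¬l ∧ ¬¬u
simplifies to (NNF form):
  u ∧ ¬l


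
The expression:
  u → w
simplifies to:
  w ∨ ¬u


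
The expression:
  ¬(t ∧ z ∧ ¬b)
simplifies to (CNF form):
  b ∨ ¬t ∨ ¬z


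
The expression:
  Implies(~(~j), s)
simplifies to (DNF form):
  s | ~j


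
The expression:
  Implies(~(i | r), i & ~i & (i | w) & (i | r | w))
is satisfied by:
  {i: True, r: True}
  {i: True, r: False}
  {r: True, i: False}


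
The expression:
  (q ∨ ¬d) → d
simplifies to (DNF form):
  d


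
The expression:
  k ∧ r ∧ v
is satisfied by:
  {r: True, k: True, v: True}


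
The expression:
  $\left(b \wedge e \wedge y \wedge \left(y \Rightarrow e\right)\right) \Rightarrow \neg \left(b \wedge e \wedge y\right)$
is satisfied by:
  {e: False, y: False, b: False}
  {b: True, e: False, y: False}
  {y: True, e: False, b: False}
  {b: True, y: True, e: False}
  {e: True, b: False, y: False}
  {b: True, e: True, y: False}
  {y: True, e: True, b: False}


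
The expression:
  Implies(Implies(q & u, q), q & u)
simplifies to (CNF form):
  q & u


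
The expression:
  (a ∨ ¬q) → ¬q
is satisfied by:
  {q: False, a: False}
  {a: True, q: False}
  {q: True, a: False}


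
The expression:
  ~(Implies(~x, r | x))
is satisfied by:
  {x: False, r: False}


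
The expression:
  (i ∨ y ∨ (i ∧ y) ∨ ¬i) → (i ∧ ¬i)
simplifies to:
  False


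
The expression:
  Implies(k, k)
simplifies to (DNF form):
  True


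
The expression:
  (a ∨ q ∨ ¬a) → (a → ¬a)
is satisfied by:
  {a: False}


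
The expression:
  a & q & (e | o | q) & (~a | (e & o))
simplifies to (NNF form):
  a & e & o & q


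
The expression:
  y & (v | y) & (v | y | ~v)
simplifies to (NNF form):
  y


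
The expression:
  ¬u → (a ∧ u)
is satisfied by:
  {u: True}


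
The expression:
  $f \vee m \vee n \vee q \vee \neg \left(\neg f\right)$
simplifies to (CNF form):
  $f \vee m \vee n \vee q$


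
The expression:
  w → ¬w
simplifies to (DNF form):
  ¬w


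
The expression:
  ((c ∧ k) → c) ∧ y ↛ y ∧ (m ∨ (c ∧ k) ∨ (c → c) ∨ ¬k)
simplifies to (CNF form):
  False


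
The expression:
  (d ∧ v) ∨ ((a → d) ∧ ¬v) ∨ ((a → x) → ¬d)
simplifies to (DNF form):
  True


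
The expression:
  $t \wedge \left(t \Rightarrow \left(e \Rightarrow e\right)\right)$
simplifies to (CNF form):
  $t$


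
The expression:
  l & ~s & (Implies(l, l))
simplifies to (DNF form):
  l & ~s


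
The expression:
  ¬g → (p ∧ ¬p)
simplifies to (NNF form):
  g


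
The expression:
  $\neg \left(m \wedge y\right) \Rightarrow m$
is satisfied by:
  {m: True}


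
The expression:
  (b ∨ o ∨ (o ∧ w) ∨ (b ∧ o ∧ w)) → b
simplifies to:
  b ∨ ¬o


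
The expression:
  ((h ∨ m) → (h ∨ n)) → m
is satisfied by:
  {m: True}


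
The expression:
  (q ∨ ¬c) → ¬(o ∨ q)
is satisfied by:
  {c: True, q: False, o: False}
  {q: False, o: False, c: False}
  {c: True, o: True, q: False}


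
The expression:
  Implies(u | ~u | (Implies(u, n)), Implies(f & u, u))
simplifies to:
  True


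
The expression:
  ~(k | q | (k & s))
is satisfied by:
  {q: False, k: False}


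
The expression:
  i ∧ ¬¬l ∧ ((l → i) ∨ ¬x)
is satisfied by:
  {i: True, l: True}


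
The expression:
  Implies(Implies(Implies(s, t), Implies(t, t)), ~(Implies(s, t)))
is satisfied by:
  {s: True, t: False}


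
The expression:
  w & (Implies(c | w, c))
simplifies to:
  c & w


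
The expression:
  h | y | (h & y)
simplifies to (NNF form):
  h | y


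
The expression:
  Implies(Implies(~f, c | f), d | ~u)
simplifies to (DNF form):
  d | ~u | (~c & ~f)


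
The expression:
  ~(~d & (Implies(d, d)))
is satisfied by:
  {d: True}


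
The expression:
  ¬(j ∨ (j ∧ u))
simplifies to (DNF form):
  ¬j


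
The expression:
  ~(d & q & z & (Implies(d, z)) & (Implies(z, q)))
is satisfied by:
  {q: False, z: False, d: False}
  {d: True, q: False, z: False}
  {z: True, q: False, d: False}
  {d: True, z: True, q: False}
  {q: True, d: False, z: False}
  {d: True, q: True, z: False}
  {z: True, q: True, d: False}


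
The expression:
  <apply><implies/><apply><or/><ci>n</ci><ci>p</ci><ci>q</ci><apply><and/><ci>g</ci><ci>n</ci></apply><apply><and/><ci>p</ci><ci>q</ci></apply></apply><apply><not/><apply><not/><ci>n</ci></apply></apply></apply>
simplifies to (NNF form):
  <apply><or/><ci>n</ci><apply><and/><apply><not/><ci>p</ci></apply><apply><not/><ci>q</ci></apply></apply></apply>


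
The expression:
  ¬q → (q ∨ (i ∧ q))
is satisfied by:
  {q: True}


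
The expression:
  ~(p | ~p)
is never true.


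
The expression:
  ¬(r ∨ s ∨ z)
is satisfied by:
  {r: False, z: False, s: False}


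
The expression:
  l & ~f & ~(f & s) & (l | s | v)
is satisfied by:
  {l: True, f: False}


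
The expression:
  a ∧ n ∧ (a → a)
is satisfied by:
  {a: True, n: True}


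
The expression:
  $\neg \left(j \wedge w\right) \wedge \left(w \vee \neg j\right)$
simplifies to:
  $\neg j$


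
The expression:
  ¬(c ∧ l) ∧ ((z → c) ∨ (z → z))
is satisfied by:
  {l: False, c: False}
  {c: True, l: False}
  {l: True, c: False}


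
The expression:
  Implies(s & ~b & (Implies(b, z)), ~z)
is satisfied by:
  {b: True, s: False, z: False}
  {s: False, z: False, b: False}
  {b: True, z: True, s: False}
  {z: True, s: False, b: False}
  {b: True, s: True, z: False}
  {s: True, b: False, z: False}
  {b: True, z: True, s: True}


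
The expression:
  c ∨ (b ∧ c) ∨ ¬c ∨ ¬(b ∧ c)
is always true.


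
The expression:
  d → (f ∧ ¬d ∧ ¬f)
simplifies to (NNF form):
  ¬d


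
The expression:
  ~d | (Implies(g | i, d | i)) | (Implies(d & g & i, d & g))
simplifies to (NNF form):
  True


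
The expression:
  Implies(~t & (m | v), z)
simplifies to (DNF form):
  t | z | (~m & ~v)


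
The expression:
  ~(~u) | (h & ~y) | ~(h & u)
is always true.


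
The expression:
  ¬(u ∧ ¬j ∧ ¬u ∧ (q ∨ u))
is always true.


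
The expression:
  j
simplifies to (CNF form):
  j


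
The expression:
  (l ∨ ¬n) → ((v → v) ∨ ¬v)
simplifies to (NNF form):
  True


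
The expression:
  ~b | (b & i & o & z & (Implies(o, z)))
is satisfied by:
  {i: True, z: True, o: True, b: False}
  {i: True, z: True, o: False, b: False}
  {i: True, o: True, z: False, b: False}
  {i: True, o: False, z: False, b: False}
  {z: True, o: True, i: False, b: False}
  {z: True, i: False, o: False, b: False}
  {z: False, o: True, i: False, b: False}
  {z: False, i: False, o: False, b: False}
  {i: True, b: True, z: True, o: True}


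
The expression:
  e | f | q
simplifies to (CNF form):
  e | f | q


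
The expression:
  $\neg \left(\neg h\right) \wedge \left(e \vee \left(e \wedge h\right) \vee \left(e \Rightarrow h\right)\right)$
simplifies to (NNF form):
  $h$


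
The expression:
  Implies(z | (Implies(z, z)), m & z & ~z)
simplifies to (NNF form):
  False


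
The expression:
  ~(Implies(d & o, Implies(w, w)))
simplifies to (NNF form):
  False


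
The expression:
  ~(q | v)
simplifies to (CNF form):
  ~q & ~v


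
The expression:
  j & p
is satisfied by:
  {p: True, j: True}


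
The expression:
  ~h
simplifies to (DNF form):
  ~h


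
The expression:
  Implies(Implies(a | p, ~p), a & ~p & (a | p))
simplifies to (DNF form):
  a | p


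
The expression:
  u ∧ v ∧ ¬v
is never true.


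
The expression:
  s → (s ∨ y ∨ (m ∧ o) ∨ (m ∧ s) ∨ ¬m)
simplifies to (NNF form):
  True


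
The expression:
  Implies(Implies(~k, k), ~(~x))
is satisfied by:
  {x: True, k: False}
  {k: False, x: False}
  {k: True, x: True}


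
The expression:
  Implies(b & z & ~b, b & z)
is always true.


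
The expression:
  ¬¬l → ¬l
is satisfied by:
  {l: False}


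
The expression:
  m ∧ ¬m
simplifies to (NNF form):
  False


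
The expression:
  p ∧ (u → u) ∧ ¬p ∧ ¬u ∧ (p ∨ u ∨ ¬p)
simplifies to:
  False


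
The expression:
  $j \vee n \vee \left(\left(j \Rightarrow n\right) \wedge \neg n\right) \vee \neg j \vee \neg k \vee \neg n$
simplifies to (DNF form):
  $\text{True}$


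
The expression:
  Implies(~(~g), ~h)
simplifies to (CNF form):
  ~g | ~h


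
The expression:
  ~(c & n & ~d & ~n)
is always true.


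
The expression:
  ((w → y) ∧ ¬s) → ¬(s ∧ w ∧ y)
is always true.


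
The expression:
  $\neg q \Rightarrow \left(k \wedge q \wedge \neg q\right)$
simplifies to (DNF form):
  $q$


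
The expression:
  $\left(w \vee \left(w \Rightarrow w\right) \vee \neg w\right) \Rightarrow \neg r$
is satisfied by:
  {r: False}


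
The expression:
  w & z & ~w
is never true.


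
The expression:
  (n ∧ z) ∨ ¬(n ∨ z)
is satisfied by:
  {z: False, n: False}
  {n: True, z: True}


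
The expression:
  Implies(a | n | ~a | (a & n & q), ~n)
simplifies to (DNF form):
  ~n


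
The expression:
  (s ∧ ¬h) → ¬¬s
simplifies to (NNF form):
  True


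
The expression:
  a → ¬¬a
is always true.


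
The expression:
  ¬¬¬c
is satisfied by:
  {c: False}


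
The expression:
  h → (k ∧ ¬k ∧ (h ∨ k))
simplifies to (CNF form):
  ¬h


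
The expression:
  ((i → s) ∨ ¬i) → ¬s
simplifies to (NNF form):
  ¬s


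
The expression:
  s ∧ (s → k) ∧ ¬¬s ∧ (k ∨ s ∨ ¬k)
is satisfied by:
  {s: True, k: True}


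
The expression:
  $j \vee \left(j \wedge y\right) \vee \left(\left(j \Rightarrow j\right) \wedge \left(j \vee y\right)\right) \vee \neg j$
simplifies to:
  $\text{True}$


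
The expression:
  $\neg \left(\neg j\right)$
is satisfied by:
  {j: True}


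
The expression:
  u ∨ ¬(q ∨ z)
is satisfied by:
  {u: True, z: False, q: False}
  {q: True, u: True, z: False}
  {u: True, z: True, q: False}
  {q: True, u: True, z: True}
  {q: False, z: False, u: False}


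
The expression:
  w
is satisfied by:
  {w: True}


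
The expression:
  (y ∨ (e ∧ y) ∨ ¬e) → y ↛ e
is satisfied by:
  {e: True, y: False}
  {y: True, e: False}


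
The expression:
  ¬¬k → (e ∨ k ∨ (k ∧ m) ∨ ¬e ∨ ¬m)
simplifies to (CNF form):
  True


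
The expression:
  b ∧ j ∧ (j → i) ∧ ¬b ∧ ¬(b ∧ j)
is never true.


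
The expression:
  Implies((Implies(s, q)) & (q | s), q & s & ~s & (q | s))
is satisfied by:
  {q: False}


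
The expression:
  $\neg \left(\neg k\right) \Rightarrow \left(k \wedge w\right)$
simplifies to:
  $w \vee \neg k$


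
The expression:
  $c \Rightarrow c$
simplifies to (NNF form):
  $\text{True}$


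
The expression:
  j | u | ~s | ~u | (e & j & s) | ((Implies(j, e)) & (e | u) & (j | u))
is always true.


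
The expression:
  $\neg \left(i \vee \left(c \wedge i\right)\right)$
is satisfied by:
  {i: False}
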